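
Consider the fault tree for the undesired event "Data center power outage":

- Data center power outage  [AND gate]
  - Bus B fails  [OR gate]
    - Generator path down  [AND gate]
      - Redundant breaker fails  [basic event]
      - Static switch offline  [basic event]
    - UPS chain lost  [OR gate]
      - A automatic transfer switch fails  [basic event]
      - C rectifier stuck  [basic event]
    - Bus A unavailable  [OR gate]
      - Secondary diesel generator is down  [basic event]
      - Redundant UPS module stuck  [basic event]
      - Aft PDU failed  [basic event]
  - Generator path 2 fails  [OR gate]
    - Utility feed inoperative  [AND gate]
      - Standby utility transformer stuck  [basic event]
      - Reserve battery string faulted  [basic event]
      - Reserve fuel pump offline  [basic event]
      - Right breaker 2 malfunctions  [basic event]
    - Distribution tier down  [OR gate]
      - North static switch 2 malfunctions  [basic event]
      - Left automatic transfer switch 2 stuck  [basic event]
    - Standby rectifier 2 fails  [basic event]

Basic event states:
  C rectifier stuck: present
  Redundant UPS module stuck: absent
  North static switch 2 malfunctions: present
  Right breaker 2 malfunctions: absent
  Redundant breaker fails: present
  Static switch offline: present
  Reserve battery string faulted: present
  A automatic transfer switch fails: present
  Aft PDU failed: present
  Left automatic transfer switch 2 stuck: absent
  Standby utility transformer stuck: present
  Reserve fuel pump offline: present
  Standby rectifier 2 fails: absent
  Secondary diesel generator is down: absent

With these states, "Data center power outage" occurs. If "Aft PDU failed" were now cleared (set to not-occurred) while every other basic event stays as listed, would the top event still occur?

Yes

Counterfactual: set "Aft PDU failed" to not occurred.
Generator path down [AND]: Redundant breaker fails=occurs, Static switch offline=occurs → all inputs occur → occurs.
UPS chain lost [OR]: A automatic transfer switch fails=occurs, C rectifier stuck=occurs → at least one input occurs → occurs.
Bus A unavailable [OR]: Secondary diesel generator is down=not, Redundant UPS module stuck=not, Aft PDU failed=not → no input occurs → does not occur.
Bus B fails [OR]: Generator path down=occurs, UPS chain lost=occurs, Bus A unavailable=not → at least one input occurs → occurs.
Utility feed inoperative [AND]: Standby utility transformer stuck=occurs, Reserve battery string faulted=occurs, Reserve fuel pump offline=occurs, Right breaker 2 malfunctions=not → not all inputs occur → does not occur.
Distribution tier down [OR]: North static switch 2 malfunctions=occurs, Left automatic transfer switch 2 stuck=not → at least one input occurs → occurs.
Generator path 2 fails [OR]: Utility feed inoperative=not, Distribution tier down=occurs, Standby rectifier 2 fails=not → at least one input occurs → occurs.
Data center power outage [AND]: Bus B fails=occurs, Generator path 2 fails=occurs → all inputs occur → occurs.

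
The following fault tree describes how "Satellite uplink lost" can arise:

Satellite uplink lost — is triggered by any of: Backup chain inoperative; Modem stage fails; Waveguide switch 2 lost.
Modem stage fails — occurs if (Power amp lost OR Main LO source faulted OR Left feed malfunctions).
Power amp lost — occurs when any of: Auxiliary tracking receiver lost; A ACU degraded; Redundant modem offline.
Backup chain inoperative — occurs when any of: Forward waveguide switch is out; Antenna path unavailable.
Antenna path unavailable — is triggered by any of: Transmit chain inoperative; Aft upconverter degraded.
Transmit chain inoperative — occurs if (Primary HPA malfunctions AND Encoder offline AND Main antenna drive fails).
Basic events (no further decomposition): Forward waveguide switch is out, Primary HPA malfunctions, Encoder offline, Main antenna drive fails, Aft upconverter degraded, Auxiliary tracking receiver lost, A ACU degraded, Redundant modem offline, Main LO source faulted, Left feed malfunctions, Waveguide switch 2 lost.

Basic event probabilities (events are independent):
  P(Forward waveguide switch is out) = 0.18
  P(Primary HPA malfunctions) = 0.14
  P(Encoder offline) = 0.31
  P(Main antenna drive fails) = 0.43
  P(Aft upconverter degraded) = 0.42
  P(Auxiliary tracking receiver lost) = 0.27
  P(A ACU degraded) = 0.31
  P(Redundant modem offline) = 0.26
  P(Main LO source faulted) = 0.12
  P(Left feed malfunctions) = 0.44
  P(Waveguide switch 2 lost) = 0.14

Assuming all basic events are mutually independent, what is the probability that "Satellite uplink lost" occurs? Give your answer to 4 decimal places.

0.9263

P(Transmit chain inoperative) [AND] = 0.14 × 0.31 × 0.43 = 0.018662
P(Antenna path unavailable) [OR] = 1 − (1−0.018662) × (1−0.42) = 0.430824
P(Backup chain inoperative) [OR] = 1 − (1−0.18) × (1−0.430824) = 0.533276
P(Power amp lost) [OR] = 1 − (1−0.27) × (1−0.31) × (1−0.26) = 0.627262
P(Modem stage fails) [OR] = 1 − (1−0.627262) × (1−0.12) × (1−0.44) = 0.816315
P(Satellite uplink lost) [OR] = 1 − (1−0.533276) × (1−0.816315) × (1−0.14) = 0.926272
Rounded to 4 decimal places: P(Satellite uplink lost) ≈ 0.9263.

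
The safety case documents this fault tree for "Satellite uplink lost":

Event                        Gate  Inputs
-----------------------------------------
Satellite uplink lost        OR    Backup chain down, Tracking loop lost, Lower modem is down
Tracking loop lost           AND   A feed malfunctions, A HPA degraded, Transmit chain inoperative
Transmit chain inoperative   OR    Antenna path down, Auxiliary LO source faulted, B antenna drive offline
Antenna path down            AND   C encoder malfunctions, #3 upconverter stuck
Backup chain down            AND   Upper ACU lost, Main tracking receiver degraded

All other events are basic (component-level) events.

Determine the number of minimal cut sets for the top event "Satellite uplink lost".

5

Backup chain down [AND]: one cut set from each child combined → 1 × 1 = 1 cut set(s).
Antenna path down [AND]: one cut set from each child combined → 1 × 1 = 1 cut set(s).
Transmit chain inoperative [OR]: union of children's cut sets → 3 cut set(s).
Tracking loop lost [AND]: one cut set from each child combined → 1 × 1 × 3 = 3 cut set(s).
Satellite uplink lost [OR]: union of children's cut sets → 5 cut set(s).
Minimal cut sets: {Main tracking receiver degraded, Upper ACU lost}; {#3 upconverter stuck, A HPA degraded, A feed malfunctions, C encoder malfunctions}; {A HPA degraded, A feed malfunctions, Auxiliary LO source faulted}; {A HPA degraded, A feed malfunctions, B antenna drive offline}; {Lower modem is down}.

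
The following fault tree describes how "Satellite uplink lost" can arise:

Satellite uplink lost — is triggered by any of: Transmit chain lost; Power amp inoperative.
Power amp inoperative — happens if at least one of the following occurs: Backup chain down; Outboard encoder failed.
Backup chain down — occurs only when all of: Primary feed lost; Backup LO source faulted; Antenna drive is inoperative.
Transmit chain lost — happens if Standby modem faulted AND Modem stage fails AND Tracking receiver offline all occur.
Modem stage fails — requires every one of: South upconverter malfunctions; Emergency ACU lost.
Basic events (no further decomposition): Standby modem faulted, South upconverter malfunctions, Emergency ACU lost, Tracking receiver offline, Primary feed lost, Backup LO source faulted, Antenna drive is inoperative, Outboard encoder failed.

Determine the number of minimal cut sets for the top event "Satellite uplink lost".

3

Modem stage fails [AND]: one cut set from each child combined → 1 × 1 = 1 cut set(s).
Transmit chain lost [AND]: one cut set from each child combined → 1 × 1 × 1 = 1 cut set(s).
Backup chain down [AND]: one cut set from each child combined → 1 × 1 × 1 = 1 cut set(s).
Power amp inoperative [OR]: union of children's cut sets → 2 cut set(s).
Satellite uplink lost [OR]: union of children's cut sets → 3 cut set(s).
Minimal cut sets: {Emergency ACU lost, South upconverter malfunctions, Standby modem faulted, Tracking receiver offline}; {Antenna drive is inoperative, Backup LO source faulted, Primary feed lost}; {Outboard encoder failed}.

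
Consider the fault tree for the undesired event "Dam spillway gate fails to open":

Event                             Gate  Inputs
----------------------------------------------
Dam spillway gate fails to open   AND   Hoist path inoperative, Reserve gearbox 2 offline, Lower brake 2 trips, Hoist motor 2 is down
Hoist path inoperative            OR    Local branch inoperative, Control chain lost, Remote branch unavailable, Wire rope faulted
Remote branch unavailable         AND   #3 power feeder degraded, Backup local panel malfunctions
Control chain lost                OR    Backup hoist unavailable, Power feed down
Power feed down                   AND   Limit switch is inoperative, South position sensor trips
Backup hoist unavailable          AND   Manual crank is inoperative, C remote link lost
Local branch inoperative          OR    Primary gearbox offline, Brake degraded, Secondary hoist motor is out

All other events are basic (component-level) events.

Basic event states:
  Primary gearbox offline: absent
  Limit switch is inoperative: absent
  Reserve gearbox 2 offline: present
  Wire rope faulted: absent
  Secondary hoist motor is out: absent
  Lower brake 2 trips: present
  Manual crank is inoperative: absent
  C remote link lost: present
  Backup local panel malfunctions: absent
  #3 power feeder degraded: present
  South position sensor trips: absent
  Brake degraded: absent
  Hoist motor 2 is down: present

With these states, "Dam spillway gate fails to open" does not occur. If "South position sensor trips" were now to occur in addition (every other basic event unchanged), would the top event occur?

Counterfactual: set "South position sensor trips" to occurred.
Local branch inoperative [OR]: Primary gearbox offline=not, Brake degraded=not, Secondary hoist motor is out=not → no input occurs → does not occur.
Backup hoist unavailable [AND]: Manual crank is inoperative=not, C remote link lost=occurs → not all inputs occur → does not occur.
Power feed down [AND]: Limit switch is inoperative=not, South position sensor trips=occurs → not all inputs occur → does not occur.
Control chain lost [OR]: Backup hoist unavailable=not, Power feed down=not → no input occurs → does not occur.
Remote branch unavailable [AND]: #3 power feeder degraded=occurs, Backup local panel malfunctions=not → not all inputs occur → does not occur.
Hoist path inoperative [OR]: Local branch inoperative=not, Control chain lost=not, Remote branch unavailable=not, Wire rope faulted=not → no input occurs → does not occur.
Dam spillway gate fails to open [AND]: Hoist path inoperative=not, Reserve gearbox 2 offline=occurs, Lower brake 2 trips=occurs, Hoist motor 2 is down=occurs → not all inputs occur → does not occur.

No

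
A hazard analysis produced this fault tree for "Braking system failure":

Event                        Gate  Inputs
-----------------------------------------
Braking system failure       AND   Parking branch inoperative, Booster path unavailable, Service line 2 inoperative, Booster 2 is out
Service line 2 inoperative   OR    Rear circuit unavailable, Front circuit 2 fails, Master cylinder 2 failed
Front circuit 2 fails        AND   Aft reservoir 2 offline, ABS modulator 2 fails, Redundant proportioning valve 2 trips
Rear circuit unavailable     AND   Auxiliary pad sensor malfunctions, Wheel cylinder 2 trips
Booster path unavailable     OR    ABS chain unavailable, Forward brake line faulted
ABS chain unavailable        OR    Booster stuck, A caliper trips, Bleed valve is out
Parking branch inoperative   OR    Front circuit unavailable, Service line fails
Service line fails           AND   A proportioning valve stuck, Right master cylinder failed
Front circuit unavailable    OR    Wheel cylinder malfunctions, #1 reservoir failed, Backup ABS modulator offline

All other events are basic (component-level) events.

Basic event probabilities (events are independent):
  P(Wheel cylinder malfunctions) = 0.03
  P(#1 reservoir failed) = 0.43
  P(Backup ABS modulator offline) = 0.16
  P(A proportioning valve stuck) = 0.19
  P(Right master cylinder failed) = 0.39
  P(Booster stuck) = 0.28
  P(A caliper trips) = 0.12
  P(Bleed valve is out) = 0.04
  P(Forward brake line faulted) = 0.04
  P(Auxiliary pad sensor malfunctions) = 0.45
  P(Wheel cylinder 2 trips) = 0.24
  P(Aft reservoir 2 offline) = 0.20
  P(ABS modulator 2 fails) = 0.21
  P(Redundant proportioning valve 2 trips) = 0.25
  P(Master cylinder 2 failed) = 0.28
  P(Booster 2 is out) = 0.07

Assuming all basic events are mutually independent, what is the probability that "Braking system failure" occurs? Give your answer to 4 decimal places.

0.0061

P(Front circuit unavailable) [OR] = 1 − (1−0.03) × (1−0.43) × (1−0.16) = 0.535564
P(Service line fails) [AND] = 0.19 × 0.39 = 0.074100
P(Parking branch inoperative) [OR] = 1 − (1−0.535564) × (1−0.074100) = 0.569979
P(ABS chain unavailable) [OR] = 1 − (1−0.28) × (1−0.12) × (1−0.04) = 0.391744
P(Booster path unavailable) [OR] = 1 − (1−0.391744) × (1−0.04) = 0.416074
P(Rear circuit unavailable) [AND] = 0.45 × 0.24 = 0.108000
P(Front circuit 2 fails) [AND] = 0.20 × 0.21 × 0.25 = 0.010500
P(Service line 2 inoperative) [OR] = 1 − (1−0.108000) × (1−0.010500) × (1−0.28) = 0.364504
P(Braking system failure) [AND] = 0.569979 × 0.416074 × 0.364504 × 0.07 = 0.006051
Rounded to 4 decimal places: P(Braking system failure) ≈ 0.0061.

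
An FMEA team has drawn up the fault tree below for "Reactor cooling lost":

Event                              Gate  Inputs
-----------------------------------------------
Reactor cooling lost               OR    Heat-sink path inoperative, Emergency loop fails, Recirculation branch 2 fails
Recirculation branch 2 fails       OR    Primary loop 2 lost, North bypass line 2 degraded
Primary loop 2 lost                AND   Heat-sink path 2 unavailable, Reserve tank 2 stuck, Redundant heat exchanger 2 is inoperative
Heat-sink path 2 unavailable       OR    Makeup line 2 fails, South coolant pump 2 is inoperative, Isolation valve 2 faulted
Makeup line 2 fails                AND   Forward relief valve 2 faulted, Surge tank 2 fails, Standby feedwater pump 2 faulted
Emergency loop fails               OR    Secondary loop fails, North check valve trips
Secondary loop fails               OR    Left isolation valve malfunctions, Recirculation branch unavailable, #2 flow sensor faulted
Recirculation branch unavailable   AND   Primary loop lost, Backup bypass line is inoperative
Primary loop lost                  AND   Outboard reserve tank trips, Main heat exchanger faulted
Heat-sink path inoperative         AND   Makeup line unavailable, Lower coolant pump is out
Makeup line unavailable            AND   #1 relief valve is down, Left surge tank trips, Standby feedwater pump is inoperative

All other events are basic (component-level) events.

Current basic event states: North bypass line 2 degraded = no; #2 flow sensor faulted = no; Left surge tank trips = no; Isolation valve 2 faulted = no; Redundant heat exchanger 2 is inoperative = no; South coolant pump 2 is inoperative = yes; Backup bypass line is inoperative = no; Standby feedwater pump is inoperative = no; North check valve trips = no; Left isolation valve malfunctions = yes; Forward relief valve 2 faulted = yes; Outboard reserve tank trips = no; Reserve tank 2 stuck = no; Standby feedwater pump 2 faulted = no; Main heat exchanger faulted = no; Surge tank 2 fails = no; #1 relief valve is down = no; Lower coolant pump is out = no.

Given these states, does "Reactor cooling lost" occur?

Yes

Makeup line unavailable [AND]: #1 relief valve is down=not, Left surge tank trips=not, Standby feedwater pump is inoperative=not → not all inputs occur → does not occur.
Heat-sink path inoperative [AND]: Makeup line unavailable=not, Lower coolant pump is out=not → not all inputs occur → does not occur.
Primary loop lost [AND]: Outboard reserve tank trips=not, Main heat exchanger faulted=not → not all inputs occur → does not occur.
Recirculation branch unavailable [AND]: Primary loop lost=not, Backup bypass line is inoperative=not → not all inputs occur → does not occur.
Secondary loop fails [OR]: Left isolation valve malfunctions=occurs, Recirculation branch unavailable=not, #2 flow sensor faulted=not → at least one input occurs → occurs.
Emergency loop fails [OR]: Secondary loop fails=occurs, North check valve trips=not → at least one input occurs → occurs.
Makeup line 2 fails [AND]: Forward relief valve 2 faulted=occurs, Surge tank 2 fails=not, Standby feedwater pump 2 faulted=not → not all inputs occur → does not occur.
Heat-sink path 2 unavailable [OR]: Makeup line 2 fails=not, South coolant pump 2 is inoperative=occurs, Isolation valve 2 faulted=not → at least one input occurs → occurs.
Primary loop 2 lost [AND]: Heat-sink path 2 unavailable=occurs, Reserve tank 2 stuck=not, Redundant heat exchanger 2 is inoperative=not → not all inputs occur → does not occur.
Recirculation branch 2 fails [OR]: Primary loop 2 lost=not, North bypass line 2 degraded=not → no input occurs → does not occur.
Reactor cooling lost [OR]: Heat-sink path inoperative=not, Emergency loop fails=occurs, Recirculation branch 2 fails=not → at least one input occurs → occurs.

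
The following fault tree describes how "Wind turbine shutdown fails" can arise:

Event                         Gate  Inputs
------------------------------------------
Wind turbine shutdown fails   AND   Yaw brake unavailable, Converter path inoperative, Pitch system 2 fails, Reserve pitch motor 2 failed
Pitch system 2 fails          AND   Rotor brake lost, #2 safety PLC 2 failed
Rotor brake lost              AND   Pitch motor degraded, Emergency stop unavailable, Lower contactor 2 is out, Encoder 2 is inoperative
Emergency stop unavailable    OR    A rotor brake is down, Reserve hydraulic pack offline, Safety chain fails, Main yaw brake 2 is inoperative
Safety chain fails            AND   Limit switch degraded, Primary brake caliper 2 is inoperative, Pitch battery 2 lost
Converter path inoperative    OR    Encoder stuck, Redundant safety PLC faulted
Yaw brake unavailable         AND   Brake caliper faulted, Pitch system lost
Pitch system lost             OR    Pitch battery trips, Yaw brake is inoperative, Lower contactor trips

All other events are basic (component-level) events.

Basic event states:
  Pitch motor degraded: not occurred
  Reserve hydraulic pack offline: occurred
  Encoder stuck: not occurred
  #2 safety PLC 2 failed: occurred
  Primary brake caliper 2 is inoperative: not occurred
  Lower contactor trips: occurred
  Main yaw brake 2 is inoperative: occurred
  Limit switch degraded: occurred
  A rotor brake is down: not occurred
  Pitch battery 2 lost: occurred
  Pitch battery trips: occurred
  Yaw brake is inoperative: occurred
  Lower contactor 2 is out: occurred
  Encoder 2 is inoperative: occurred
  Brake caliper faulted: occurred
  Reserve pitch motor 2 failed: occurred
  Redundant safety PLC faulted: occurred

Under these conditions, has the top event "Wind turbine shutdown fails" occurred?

No

Pitch system lost [OR]: Pitch battery trips=occurs, Yaw brake is inoperative=occurs, Lower contactor trips=occurs → at least one input occurs → occurs.
Yaw brake unavailable [AND]: Brake caliper faulted=occurs, Pitch system lost=occurs → all inputs occur → occurs.
Converter path inoperative [OR]: Encoder stuck=not, Redundant safety PLC faulted=occurs → at least one input occurs → occurs.
Safety chain fails [AND]: Limit switch degraded=occurs, Primary brake caliper 2 is inoperative=not, Pitch battery 2 lost=occurs → not all inputs occur → does not occur.
Emergency stop unavailable [OR]: A rotor brake is down=not, Reserve hydraulic pack offline=occurs, Safety chain fails=not, Main yaw brake 2 is inoperative=occurs → at least one input occurs → occurs.
Rotor brake lost [AND]: Pitch motor degraded=not, Emergency stop unavailable=occurs, Lower contactor 2 is out=occurs, Encoder 2 is inoperative=occurs → not all inputs occur → does not occur.
Pitch system 2 fails [AND]: Rotor brake lost=not, #2 safety PLC 2 failed=occurs → not all inputs occur → does not occur.
Wind turbine shutdown fails [AND]: Yaw brake unavailable=occurs, Converter path inoperative=occurs, Pitch system 2 fails=not, Reserve pitch motor 2 failed=occurs → not all inputs occur → does not occur.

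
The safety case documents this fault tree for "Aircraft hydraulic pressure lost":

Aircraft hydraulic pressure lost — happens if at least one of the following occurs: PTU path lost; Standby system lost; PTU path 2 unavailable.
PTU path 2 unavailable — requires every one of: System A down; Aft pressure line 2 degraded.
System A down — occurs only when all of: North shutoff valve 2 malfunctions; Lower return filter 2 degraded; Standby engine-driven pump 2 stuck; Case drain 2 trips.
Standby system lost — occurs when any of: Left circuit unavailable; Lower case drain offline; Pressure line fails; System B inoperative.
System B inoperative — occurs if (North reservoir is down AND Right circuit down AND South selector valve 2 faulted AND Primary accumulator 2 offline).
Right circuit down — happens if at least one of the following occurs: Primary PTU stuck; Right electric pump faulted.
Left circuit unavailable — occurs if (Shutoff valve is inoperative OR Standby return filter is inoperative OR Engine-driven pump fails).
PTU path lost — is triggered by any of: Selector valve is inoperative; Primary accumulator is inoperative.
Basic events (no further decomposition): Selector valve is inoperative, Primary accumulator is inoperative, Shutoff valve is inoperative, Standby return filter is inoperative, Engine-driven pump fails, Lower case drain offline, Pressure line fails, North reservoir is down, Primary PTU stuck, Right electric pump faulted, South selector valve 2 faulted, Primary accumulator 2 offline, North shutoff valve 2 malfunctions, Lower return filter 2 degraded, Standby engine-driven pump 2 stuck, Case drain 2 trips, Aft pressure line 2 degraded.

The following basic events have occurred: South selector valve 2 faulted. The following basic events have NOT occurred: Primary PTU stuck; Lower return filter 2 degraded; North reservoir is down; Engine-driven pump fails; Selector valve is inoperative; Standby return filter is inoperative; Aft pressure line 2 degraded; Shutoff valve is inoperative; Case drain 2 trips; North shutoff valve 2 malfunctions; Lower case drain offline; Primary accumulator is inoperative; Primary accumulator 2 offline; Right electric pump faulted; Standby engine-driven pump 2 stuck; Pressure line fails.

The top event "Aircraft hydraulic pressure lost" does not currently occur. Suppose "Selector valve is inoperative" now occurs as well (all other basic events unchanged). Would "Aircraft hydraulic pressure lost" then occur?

Counterfactual: set "Selector valve is inoperative" to occurred.
PTU path lost [OR]: Selector valve is inoperative=occurs, Primary accumulator is inoperative=not → at least one input occurs → occurs.
Left circuit unavailable [OR]: Shutoff valve is inoperative=not, Standby return filter is inoperative=not, Engine-driven pump fails=not → no input occurs → does not occur.
Right circuit down [OR]: Primary PTU stuck=not, Right electric pump faulted=not → no input occurs → does not occur.
System B inoperative [AND]: North reservoir is down=not, Right circuit down=not, South selector valve 2 faulted=occurs, Primary accumulator 2 offline=not → not all inputs occur → does not occur.
Standby system lost [OR]: Left circuit unavailable=not, Lower case drain offline=not, Pressure line fails=not, System B inoperative=not → no input occurs → does not occur.
System A down [AND]: North shutoff valve 2 malfunctions=not, Lower return filter 2 degraded=not, Standby engine-driven pump 2 stuck=not, Case drain 2 trips=not → not all inputs occur → does not occur.
PTU path 2 unavailable [AND]: System A down=not, Aft pressure line 2 degraded=not → not all inputs occur → does not occur.
Aircraft hydraulic pressure lost [OR]: PTU path lost=occurs, Standby system lost=not, PTU path 2 unavailable=not → at least one input occurs → occurs.

Yes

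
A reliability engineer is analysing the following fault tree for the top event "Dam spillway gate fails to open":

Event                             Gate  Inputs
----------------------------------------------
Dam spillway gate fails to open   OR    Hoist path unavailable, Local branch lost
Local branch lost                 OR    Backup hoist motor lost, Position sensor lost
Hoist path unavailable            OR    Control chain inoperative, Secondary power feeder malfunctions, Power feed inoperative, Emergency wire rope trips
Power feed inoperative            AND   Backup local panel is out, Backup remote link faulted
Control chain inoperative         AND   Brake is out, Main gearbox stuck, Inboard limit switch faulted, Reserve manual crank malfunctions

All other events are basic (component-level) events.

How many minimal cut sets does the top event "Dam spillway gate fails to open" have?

Control chain inoperative [AND]: one cut set from each child combined → 1 × 1 × 1 × 1 = 1 cut set(s).
Power feed inoperative [AND]: one cut set from each child combined → 1 × 1 = 1 cut set(s).
Hoist path unavailable [OR]: union of children's cut sets → 4 cut set(s).
Local branch lost [OR]: union of children's cut sets → 2 cut set(s).
Dam spillway gate fails to open [OR]: union of children's cut sets → 6 cut set(s).
Minimal cut sets: {Brake is out, Inboard limit switch faulted, Main gearbox stuck, Reserve manual crank malfunctions}; {Secondary power feeder malfunctions}; {Backup local panel is out, Backup remote link faulted}; {Emergency wire rope trips}; {Backup hoist motor lost}; {Position sensor lost}.

6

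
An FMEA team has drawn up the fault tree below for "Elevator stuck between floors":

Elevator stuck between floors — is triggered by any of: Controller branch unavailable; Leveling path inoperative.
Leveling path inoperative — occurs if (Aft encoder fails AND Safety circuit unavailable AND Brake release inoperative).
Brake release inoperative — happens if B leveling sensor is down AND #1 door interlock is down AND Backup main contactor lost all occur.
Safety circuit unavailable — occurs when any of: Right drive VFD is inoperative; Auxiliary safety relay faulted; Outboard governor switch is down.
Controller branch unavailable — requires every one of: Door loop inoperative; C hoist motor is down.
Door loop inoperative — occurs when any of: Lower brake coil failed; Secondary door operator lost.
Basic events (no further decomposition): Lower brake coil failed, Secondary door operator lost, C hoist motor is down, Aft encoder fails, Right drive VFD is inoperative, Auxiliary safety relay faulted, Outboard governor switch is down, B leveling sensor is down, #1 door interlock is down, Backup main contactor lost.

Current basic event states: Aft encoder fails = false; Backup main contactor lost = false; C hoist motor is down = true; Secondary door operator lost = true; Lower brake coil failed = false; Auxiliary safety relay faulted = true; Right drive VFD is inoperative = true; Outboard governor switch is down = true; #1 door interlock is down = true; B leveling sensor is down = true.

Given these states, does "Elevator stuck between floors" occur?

Yes

Door loop inoperative [OR]: Lower brake coil failed=not, Secondary door operator lost=occurs → at least one input occurs → occurs.
Controller branch unavailable [AND]: Door loop inoperative=occurs, C hoist motor is down=occurs → all inputs occur → occurs.
Safety circuit unavailable [OR]: Right drive VFD is inoperative=occurs, Auxiliary safety relay faulted=occurs, Outboard governor switch is down=occurs → at least one input occurs → occurs.
Brake release inoperative [AND]: B leveling sensor is down=occurs, #1 door interlock is down=occurs, Backup main contactor lost=not → not all inputs occur → does not occur.
Leveling path inoperative [AND]: Aft encoder fails=not, Safety circuit unavailable=occurs, Brake release inoperative=not → not all inputs occur → does not occur.
Elevator stuck between floors [OR]: Controller branch unavailable=occurs, Leveling path inoperative=not → at least one input occurs → occurs.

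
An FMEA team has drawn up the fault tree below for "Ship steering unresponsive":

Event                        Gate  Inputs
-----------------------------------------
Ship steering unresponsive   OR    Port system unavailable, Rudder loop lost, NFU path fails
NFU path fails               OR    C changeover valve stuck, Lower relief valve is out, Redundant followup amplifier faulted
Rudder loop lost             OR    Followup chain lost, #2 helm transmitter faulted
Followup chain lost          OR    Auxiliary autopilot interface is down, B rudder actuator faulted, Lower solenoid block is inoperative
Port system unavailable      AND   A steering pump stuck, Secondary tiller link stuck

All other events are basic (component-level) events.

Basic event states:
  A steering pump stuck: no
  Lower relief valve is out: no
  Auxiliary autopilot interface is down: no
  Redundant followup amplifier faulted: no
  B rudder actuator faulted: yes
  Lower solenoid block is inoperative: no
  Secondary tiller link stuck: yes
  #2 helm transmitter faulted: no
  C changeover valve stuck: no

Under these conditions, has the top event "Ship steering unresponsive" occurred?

Yes

Port system unavailable [AND]: A steering pump stuck=not, Secondary tiller link stuck=occurs → not all inputs occur → does not occur.
Followup chain lost [OR]: Auxiliary autopilot interface is down=not, B rudder actuator faulted=occurs, Lower solenoid block is inoperative=not → at least one input occurs → occurs.
Rudder loop lost [OR]: Followup chain lost=occurs, #2 helm transmitter faulted=not → at least one input occurs → occurs.
NFU path fails [OR]: C changeover valve stuck=not, Lower relief valve is out=not, Redundant followup amplifier faulted=not → no input occurs → does not occur.
Ship steering unresponsive [OR]: Port system unavailable=not, Rudder loop lost=occurs, NFU path fails=not → at least one input occurs → occurs.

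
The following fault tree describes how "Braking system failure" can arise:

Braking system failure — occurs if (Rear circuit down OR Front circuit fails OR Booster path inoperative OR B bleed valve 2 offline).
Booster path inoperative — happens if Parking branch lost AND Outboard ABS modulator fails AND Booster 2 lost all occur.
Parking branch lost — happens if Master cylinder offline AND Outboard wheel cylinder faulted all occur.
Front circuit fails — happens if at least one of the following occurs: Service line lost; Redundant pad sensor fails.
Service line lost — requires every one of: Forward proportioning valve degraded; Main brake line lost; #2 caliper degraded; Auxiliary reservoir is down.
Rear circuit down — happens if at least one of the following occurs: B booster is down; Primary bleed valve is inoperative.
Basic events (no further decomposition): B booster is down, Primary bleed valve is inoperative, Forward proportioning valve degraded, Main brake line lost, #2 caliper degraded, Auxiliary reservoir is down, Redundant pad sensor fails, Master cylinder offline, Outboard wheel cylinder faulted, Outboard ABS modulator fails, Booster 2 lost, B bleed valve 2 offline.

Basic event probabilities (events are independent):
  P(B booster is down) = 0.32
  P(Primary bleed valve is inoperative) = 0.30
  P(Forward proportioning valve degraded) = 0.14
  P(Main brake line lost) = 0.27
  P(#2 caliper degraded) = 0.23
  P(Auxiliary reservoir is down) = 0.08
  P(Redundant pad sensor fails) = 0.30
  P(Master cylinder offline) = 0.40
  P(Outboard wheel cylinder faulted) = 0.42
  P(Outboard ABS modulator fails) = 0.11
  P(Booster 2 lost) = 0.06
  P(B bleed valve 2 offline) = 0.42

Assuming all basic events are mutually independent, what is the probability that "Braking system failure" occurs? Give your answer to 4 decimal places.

P(Rear circuit down) [OR] = 1 − (1−0.32) × (1−0.30) = 0.524000
P(Service line lost) [AND] = 0.14 × 0.27 × 0.23 × 0.08 = 0.000696
P(Front circuit fails) [OR] = 1 − (1−0.000696) × (1−0.30) = 0.300487
P(Parking branch lost) [AND] = 0.40 × 0.42 = 0.168000
P(Booster path inoperative) [AND] = 0.168000 × 0.11 × 0.06 = 0.001109
P(Braking system failure) [OR] = 1 − (1−0.524000) × (1−0.300487) × (1−0.001109) × (1−0.42) = 0.807093
Rounded to 4 decimal places: P(Braking system failure) ≈ 0.8071.

0.8071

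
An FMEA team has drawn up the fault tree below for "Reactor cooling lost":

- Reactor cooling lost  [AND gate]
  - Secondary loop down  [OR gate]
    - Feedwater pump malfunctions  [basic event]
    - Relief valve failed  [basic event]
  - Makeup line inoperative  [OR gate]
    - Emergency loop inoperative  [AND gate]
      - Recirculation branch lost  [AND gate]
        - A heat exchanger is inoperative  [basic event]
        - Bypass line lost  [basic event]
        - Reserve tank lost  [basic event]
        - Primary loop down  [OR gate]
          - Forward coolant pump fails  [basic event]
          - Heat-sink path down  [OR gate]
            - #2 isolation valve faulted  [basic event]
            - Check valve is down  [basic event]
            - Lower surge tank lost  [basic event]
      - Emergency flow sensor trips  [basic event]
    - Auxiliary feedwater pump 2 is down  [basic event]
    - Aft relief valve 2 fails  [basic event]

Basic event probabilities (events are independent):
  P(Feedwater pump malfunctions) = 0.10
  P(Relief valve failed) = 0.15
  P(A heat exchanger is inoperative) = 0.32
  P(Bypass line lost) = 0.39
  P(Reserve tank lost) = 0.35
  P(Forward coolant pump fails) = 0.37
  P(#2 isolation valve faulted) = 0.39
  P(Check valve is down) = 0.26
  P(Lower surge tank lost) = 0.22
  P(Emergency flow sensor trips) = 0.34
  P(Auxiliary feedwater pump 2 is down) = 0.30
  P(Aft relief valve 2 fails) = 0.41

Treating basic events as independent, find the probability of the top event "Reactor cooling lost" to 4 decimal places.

P(Secondary loop down) [OR] = 1 − (1−0.10) × (1−0.15) = 0.235000
P(Heat-sink path down) [OR] = 1 − (1−0.39) × (1−0.26) × (1−0.22) = 0.647908
P(Primary loop down) [OR] = 1 − (1−0.37) × (1−0.647908) = 0.778182
P(Recirculation branch lost) [AND] = 0.32 × 0.39 × 0.35 × 0.778182 = 0.033991
P(Emergency loop inoperative) [AND] = 0.033991 × 0.34 = 0.011557
P(Makeup line inoperative) [OR] = 1 − (1−0.011557) × (1−0.30) × (1−0.41) = 0.591773
P(Reactor cooling lost) [AND] = 0.235000 × 0.591773 = 0.139067
Rounded to 4 decimal places: P(Reactor cooling lost) ≈ 0.1391.

0.1391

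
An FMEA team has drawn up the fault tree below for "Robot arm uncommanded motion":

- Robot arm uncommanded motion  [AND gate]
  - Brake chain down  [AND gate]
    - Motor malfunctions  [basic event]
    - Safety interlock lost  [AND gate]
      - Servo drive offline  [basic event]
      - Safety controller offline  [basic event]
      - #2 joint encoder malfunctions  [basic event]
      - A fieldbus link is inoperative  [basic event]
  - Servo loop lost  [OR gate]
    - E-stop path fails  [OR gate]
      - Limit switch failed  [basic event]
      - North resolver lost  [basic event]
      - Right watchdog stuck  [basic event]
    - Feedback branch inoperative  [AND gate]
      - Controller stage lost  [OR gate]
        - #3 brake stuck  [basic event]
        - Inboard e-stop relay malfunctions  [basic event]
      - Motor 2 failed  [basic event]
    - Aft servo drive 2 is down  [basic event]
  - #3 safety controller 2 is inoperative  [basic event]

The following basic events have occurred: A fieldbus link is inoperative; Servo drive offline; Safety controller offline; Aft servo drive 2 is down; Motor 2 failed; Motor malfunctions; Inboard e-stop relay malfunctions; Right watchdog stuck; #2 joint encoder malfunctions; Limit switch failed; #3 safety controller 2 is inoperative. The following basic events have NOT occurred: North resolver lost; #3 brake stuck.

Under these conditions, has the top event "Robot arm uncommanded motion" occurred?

Yes

Safety interlock lost [AND]: Servo drive offline=occurs, Safety controller offline=occurs, #2 joint encoder malfunctions=occurs, A fieldbus link is inoperative=occurs → all inputs occur → occurs.
Brake chain down [AND]: Motor malfunctions=occurs, Safety interlock lost=occurs → all inputs occur → occurs.
E-stop path fails [OR]: Limit switch failed=occurs, North resolver lost=not, Right watchdog stuck=occurs → at least one input occurs → occurs.
Controller stage lost [OR]: #3 brake stuck=not, Inboard e-stop relay malfunctions=occurs → at least one input occurs → occurs.
Feedback branch inoperative [AND]: Controller stage lost=occurs, Motor 2 failed=occurs → all inputs occur → occurs.
Servo loop lost [OR]: E-stop path fails=occurs, Feedback branch inoperative=occurs, Aft servo drive 2 is down=occurs → at least one input occurs → occurs.
Robot arm uncommanded motion [AND]: Brake chain down=occurs, Servo loop lost=occurs, #3 safety controller 2 is inoperative=occurs → all inputs occur → occurs.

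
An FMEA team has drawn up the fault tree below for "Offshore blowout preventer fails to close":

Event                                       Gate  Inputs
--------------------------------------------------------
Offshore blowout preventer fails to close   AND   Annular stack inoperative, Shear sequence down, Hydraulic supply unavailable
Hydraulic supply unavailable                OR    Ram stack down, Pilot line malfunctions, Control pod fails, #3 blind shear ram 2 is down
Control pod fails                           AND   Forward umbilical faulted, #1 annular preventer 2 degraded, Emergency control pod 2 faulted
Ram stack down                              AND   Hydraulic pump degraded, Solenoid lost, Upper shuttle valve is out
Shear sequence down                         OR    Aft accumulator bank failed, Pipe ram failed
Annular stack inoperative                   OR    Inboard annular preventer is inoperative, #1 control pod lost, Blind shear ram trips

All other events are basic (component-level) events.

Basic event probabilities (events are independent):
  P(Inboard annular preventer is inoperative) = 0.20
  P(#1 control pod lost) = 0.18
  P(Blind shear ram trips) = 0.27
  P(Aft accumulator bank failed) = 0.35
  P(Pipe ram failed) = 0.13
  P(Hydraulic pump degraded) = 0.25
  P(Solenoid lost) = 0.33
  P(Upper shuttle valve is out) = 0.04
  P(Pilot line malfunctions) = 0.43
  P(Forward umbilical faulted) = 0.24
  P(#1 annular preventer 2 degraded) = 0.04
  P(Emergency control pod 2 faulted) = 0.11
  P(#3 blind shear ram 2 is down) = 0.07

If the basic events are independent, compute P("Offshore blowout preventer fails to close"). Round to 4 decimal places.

P(Annular stack inoperative) [OR] = 1 − (1−0.20) × (1−0.18) × (1−0.27) = 0.521120
P(Shear sequence down) [OR] = 1 − (1−0.35) × (1−0.13) = 0.434500
P(Ram stack down) [AND] = 0.25 × 0.33 × 0.04 = 0.003300
P(Control pod fails) [AND] = 0.24 × 0.04 × 0.11 = 0.001056
P(Hydraulic supply unavailable) [OR] = 1 − (1−0.003300) × (1−0.43) × (1−0.001056) × (1−0.07) = 0.472207
P(Offshore blowout preventer fails to close) [AND] = 0.521120 × 0.434500 × 0.472207 = 0.106920
Rounded to 4 decimal places: P(Offshore blowout preventer fails to close) ≈ 0.1069.

0.1069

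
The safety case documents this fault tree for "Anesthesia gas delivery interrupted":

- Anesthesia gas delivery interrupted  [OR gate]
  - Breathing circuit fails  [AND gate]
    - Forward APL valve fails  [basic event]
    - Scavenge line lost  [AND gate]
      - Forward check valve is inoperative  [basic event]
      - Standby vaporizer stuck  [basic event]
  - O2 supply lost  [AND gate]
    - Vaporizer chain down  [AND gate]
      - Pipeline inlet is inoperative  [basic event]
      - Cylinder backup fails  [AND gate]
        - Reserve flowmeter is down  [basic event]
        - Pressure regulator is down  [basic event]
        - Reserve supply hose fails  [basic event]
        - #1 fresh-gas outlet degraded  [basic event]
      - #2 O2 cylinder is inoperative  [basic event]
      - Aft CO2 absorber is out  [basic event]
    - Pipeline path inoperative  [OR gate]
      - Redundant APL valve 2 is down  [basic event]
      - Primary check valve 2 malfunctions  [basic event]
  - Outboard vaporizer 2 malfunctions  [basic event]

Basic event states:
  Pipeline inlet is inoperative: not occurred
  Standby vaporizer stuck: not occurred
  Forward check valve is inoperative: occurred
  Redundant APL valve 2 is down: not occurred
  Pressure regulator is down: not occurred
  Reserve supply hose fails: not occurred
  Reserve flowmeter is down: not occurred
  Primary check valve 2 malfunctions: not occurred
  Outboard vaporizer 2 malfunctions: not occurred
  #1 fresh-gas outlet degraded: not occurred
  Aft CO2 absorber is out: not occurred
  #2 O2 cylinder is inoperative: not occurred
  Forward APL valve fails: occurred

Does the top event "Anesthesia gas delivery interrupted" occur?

No

Scavenge line lost [AND]: Forward check valve is inoperative=occurs, Standby vaporizer stuck=not → not all inputs occur → does not occur.
Breathing circuit fails [AND]: Forward APL valve fails=occurs, Scavenge line lost=not → not all inputs occur → does not occur.
Cylinder backup fails [AND]: Reserve flowmeter is down=not, Pressure regulator is down=not, Reserve supply hose fails=not, #1 fresh-gas outlet degraded=not → not all inputs occur → does not occur.
Vaporizer chain down [AND]: Pipeline inlet is inoperative=not, Cylinder backup fails=not, #2 O2 cylinder is inoperative=not, Aft CO2 absorber is out=not → not all inputs occur → does not occur.
Pipeline path inoperative [OR]: Redundant APL valve 2 is down=not, Primary check valve 2 malfunctions=not → no input occurs → does not occur.
O2 supply lost [AND]: Vaporizer chain down=not, Pipeline path inoperative=not → not all inputs occur → does not occur.
Anesthesia gas delivery interrupted [OR]: Breathing circuit fails=not, O2 supply lost=not, Outboard vaporizer 2 malfunctions=not → no input occurs → does not occur.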